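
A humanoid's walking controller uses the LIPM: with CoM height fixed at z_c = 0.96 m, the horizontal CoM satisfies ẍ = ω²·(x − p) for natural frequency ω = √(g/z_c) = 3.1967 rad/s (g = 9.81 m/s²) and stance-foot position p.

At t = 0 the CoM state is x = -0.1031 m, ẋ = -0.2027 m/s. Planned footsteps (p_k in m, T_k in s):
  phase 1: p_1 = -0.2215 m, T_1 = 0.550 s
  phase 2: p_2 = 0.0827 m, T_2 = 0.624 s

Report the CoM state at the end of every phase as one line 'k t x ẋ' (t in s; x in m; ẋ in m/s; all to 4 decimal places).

1 0.5500 -0.0463 0.4599
2 1.1740 0.1187 0.2338

phase 1: p=-0.2215, T=0.550, ωT=1.758185, cosh=2.987127, sinh=2.814770; start (x,ẋ)=(-0.103100, -0.202700) → end (x,ẋ)=(-0.046306, 0.459870)
phase 2: p=0.0827, T=0.624, ωT=1.994741, cosh=3.743173, sinh=3.607124; start (x,ẋ)=(-0.046306, 0.459870) → end (x,ẋ)=(0.118719, 0.233814)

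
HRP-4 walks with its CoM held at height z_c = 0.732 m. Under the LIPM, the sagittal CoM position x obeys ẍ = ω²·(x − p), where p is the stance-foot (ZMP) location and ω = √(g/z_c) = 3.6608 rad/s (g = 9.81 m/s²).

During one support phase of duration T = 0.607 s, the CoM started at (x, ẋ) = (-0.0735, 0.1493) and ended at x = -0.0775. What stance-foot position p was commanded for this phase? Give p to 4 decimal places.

p = -0.0217

ωT = 3.6608·0.607 = 2.222106; cosh(ωT) = 4.667559, sinh(ωT) = 4.559179
x(T) = p + (x₀−p)·cosh(ωT) + (ẋ₀/ω)·sinh(ωT) ⇒ p·(1 − cosh) = x(T) − x₀·cosh − (ẋ₀/ω)·sinh
numerator   = -0.0775 − (-0.0735)·4.667559 − (0.1493/3.6608)·4.559179 = 0.079627
denominator = 1 − 4.667559 = -3.667559
p = 0.079627 / -3.667559 = -0.0217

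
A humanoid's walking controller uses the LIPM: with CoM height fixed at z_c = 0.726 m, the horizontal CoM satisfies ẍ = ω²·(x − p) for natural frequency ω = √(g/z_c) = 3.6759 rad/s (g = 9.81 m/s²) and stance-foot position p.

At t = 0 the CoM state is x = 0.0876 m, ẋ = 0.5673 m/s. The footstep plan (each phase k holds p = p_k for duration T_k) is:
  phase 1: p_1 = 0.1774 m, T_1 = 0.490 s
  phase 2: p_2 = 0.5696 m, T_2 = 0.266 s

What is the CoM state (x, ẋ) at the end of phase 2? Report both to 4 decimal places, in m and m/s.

phase 1: p=0.1774, T=0.490, ωT=1.801191, cosh=3.110980, sinh=2.945877; start (x,ẋ)=(0.087600, 0.567300) → end (x,ẋ)=(0.352670, 0.792437)
phase 2: p=0.5696, T=0.266, ωT=0.977789, cosh=1.517357, sinh=1.141216; start (x,ẋ)=(0.352670, 0.792437) → end (x,ẋ)=(0.486459, 0.292390)

x = 0.4865, ẋ = 0.2924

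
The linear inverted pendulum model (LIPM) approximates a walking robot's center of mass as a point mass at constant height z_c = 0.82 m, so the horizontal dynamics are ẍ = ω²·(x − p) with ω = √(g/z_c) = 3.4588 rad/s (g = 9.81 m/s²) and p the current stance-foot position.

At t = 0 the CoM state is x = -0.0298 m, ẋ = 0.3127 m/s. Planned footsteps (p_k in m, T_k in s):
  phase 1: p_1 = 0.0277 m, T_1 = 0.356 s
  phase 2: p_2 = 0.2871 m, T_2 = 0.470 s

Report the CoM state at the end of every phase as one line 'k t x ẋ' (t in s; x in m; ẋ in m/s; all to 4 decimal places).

1 0.3560 0.0625 0.2696
2 0.8260 -0.1153 -1.1860

phase 1: p=0.0277, T=0.356, ωT=1.231333, cosh=1.858848, sinh=1.566945; start (x,ẋ)=(-0.029800, 0.312700) → end (x,ẋ)=(0.062479, 0.269626)
phase 2: p=0.2871, T=0.470, ωT=1.625636, cosh=2.639218, sinh=2.442432; start (x,ẋ)=(0.062479, 0.269626) → end (x,ẋ)=(-0.115327, -1.185968)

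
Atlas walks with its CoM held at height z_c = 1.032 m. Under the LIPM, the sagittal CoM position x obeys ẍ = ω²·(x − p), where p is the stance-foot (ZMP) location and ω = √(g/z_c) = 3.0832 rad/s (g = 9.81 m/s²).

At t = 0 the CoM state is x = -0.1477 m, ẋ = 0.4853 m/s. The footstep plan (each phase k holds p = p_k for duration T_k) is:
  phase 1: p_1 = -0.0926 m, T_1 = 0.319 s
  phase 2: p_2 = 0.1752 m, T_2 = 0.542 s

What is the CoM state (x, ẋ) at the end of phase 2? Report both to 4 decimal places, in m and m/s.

phase 1: p=-0.0926, T=0.319, ωT=0.983541, cosh=1.523946, sinh=1.149961; start (x,ẋ)=(-0.147700, 0.485300) → end (x,ẋ)=(0.004436, 0.544211)
phase 2: p=0.1752, T=0.542, ωT=1.671094, cosh=2.753013, sinh=2.564972; start (x,ẋ)=(0.004436, 0.544211) → end (x,ẋ)=(0.157824, 0.147763)

x = 0.1578, ẋ = 0.1478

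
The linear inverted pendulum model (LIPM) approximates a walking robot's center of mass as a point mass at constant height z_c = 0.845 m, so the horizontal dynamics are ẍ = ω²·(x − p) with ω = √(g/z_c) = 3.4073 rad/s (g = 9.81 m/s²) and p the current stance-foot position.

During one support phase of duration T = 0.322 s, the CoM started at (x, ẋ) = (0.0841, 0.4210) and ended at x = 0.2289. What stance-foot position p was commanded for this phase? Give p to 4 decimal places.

ωT = 3.4073·0.322 = 1.097151; cosh(ωT) = 1.664720, sinh(ωT) = 1.330899
x(T) = p + (x₀−p)·cosh(ωT) + (ẋ₀/ω)·sinh(ωT) ⇒ p·(1 − cosh) = x(T) − x₀·cosh − (ẋ₀/ω)·sinh
numerator   = 0.2289 − (0.0841)·1.664720 − (0.4210/3.4073)·1.330899 = -0.075546
denominator = 1 − 1.664720 = -0.664720
p = -0.075546 / -0.664720 = 0.1137

p = 0.1137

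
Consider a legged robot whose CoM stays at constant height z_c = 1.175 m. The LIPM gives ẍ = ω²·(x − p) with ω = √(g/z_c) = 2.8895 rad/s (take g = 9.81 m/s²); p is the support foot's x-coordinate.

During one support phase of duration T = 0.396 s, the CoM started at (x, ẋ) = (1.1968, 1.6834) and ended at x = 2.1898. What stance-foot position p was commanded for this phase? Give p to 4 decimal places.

ωT = 2.8895·0.396 = 1.144242; cosh(ωT) = 1.729263, sinh(ωT) = 1.410798
x(T) = p + (x₀−p)·cosh(ωT) + (ẋ₀/ω)·sinh(ωT) ⇒ p·(1 − cosh) = x(T) − x₀·cosh − (ẋ₀/ω)·sinh
numerator   = 2.1898 − (1.1968)·1.729263 − (1.6834/2.8895)·1.410798 = -0.701701
denominator = 1 − 1.729263 = -0.729263
p = -0.701701 / -0.729263 = 0.9622

p = 0.9622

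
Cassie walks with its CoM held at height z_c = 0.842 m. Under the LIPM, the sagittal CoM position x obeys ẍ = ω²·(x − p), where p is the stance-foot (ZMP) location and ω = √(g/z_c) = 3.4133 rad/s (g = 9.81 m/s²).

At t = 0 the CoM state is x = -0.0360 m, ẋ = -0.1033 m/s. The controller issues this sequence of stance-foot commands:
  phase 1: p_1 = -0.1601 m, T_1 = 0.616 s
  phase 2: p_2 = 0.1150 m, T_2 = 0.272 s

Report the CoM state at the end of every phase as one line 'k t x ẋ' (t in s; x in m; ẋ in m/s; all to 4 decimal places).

phase 1: p=-0.1601, T=0.616, ωT=2.102593, cosh=4.154755, sinh=4.032616; start (x,ẋ)=(-0.036000, -0.103300) → end (x,ẋ)=(0.233462, 1.278992)
phase 2: p=0.1150, T=0.272, ωT=0.928418, cosh=1.462840, sinh=1.067662; start (x,ẋ)=(0.233462, 1.278992) → end (x,ẋ)=(0.688353, 2.302666)

1 0.6160 0.2335 1.2790
2 0.8880 0.6884 2.3027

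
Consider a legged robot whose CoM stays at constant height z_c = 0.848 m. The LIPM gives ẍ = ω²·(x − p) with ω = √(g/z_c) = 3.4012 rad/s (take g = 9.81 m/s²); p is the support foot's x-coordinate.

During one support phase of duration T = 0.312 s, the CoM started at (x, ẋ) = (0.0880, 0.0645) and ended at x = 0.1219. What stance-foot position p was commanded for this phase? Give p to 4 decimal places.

ωT = 3.4012·0.312 = 1.061174; cosh(ωT) = 1.617906, sinh(ωT) = 1.271857
x(T) = p + (x₀−p)·cosh(ωT) + (ẋ₀/ω)·sinh(ωT) ⇒ p·(1 − cosh) = x(T) − x₀·cosh − (ẋ₀/ω)·sinh
numerator   = 0.1219 − (0.0880)·1.617906 − (0.0645/3.4012)·1.271857 = -0.044595
denominator = 1 − 1.617906 = -0.617906
p = -0.044595 / -0.617906 = 0.0722

p = 0.0722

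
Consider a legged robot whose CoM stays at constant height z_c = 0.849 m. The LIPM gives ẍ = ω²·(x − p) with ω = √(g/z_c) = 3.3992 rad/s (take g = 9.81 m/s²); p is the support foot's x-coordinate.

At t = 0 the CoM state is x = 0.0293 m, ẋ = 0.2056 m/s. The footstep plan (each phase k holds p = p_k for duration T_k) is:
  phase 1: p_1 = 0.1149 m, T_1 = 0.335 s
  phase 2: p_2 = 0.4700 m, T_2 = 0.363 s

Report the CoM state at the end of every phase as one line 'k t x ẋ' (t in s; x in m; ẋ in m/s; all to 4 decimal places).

phase 1: p=0.1149, T=0.335, ωT=1.138732, cosh=1.721515, sinh=1.401291; start (x,ẋ)=(0.029300, 0.205600) → end (x,ẋ)=(0.052295, -0.053792)
phase 2: p=0.4700, T=0.363, ωT=1.233910, cosh=1.862892, sinh=1.571740; start (x,ẋ)=(0.052295, -0.053792) → end (x,ẋ)=(-0.333012, -2.331863)

1 0.3350 0.0523 -0.0538
2 0.6980 -0.3330 -2.3319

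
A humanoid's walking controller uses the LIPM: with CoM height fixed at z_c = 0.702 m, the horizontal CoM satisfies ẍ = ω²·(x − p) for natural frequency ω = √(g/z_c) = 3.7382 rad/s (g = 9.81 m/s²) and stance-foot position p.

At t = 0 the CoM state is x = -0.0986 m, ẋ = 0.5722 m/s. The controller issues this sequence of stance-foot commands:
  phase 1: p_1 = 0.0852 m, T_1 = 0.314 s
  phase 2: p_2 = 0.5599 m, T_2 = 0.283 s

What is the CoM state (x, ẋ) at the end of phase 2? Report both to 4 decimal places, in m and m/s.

phase 1: p=0.0852, T=0.314, ωT=1.173795, cosh=1.771717, sinh=1.462526; start (x,ẋ)=(-0.098600, 0.572200) → end (x,ẋ)=(-0.016575, 0.008903)
phase 2: p=0.5599, T=0.283, ωT=1.057911, cosh=1.613763, sinh=1.266583; start (x,ẋ)=(-0.016575, 0.008903) → end (x,ẋ)=(-0.367378, -2.715094)

x = -0.3674, ẋ = -2.7151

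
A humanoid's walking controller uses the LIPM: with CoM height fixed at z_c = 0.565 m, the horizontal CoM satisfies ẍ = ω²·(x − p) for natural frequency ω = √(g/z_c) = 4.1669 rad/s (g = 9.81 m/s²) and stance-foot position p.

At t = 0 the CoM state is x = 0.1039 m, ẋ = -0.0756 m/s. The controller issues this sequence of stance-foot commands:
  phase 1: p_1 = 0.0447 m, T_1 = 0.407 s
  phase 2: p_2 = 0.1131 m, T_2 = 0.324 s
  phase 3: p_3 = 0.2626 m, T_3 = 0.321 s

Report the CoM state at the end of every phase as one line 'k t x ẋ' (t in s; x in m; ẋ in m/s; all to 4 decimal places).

phase 1: p=0.0447, T=0.407, ωT=1.695928, cosh=2.817567, sinh=2.634138; start (x,ẋ)=(0.103900, -0.075600) → end (x,ẋ)=(0.163709, 0.436782)
phase 2: p=0.1131, T=0.324, ωT=1.350076, cosh=2.058469, sinh=1.799248; start (x,ẋ)=(0.163709, 0.436782) → end (x,ẋ)=(0.405877, 1.278532)
phase 3: p=0.2626, T=0.321, ωT=1.337575, cosh=2.036137, sinh=1.773656; start (x,ẋ)=(0.405877, 1.278532) → end (x,ẋ)=(1.098544, 3.662178)

1 0.4070 0.1637 0.4368
2 0.7310 0.4059 1.2785
3 1.0520 1.0985 3.6622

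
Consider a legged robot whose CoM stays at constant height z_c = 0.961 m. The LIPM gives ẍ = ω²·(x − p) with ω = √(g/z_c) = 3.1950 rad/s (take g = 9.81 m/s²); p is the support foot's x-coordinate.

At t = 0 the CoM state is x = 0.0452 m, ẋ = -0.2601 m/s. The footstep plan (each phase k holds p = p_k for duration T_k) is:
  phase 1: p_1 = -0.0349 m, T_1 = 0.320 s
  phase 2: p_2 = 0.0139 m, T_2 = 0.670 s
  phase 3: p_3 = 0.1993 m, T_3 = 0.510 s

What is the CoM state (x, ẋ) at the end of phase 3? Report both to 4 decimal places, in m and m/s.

phase 1: p=-0.0349, T=0.320, ωT=1.022400, cosh=1.569794, sinh=1.210064; start (x,ẋ)=(0.045200, -0.260100) → end (x,ẋ)=(-0.007669, -0.098625)
phase 2: p=0.0139, T=0.670, ωT=2.140650, cosh=4.311271, sinh=4.193693; start (x,ẋ)=(-0.007669, -0.098625) → end (x,ẋ)=(-0.208542, -0.714196)
phase 3: p=0.1993, T=0.510, ωT=1.629450, cosh=2.648553, sinh=2.452515; start (x,ẋ)=(-0.208542, -0.714196) → end (x,ẋ)=(-1.429115, -5.087348)

x = -1.4291, ẋ = -5.0873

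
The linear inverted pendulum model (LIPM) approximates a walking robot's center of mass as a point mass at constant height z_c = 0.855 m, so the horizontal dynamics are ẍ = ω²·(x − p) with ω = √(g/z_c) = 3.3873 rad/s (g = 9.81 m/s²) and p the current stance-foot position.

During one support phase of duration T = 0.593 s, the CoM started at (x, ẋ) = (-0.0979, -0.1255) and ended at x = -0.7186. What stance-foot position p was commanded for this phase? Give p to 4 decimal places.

p = 0.0757

ωT = 3.3873·0.593 = 2.008669; cosh(ωT) = 3.793778, sinh(ωT) = 3.659611
x(T) = p + (x₀−p)·cosh(ωT) + (ẋ₀/ω)·sinh(ωT) ⇒ p·(1 − cosh) = x(T) − x₀·cosh − (ẋ₀/ω)·sinh
numerator   = -0.7186 − (-0.0979)·3.793778 − (-0.1255/3.3873)·3.659611 = -0.211600
denominator = 1 − 3.793778 = -2.793778
p = -0.211600 / -2.793778 = 0.0757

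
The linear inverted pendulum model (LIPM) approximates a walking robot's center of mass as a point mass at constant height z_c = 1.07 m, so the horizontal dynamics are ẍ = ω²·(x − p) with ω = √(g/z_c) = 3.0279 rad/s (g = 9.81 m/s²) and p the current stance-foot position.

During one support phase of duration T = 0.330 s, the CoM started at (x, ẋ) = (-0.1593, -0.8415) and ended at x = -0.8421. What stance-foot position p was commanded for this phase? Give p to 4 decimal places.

ωT = 3.0279·0.330 = 0.999207; cosh(ωT) = 1.542149, sinh(ωT) = 1.173978
x(T) = p + (x₀−p)·cosh(ωT) + (ẋ₀/ω)·sinh(ωT) ⇒ p·(1 − cosh) = x(T) − x₀·cosh − (ẋ₀/ω)·sinh
numerator   = -0.8421 − (-0.1593)·1.542149 − (-0.8415/3.0279)·1.173978 = -0.270169
denominator = 1 − 1.542149 = -0.542149
p = -0.270169 / -0.542149 = 0.4983

p = 0.4983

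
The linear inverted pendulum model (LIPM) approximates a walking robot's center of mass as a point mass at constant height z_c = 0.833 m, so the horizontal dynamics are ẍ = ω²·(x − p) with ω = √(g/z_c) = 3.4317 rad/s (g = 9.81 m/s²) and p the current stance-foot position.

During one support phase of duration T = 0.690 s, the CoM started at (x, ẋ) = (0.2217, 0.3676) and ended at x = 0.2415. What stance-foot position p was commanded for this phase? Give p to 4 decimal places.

ωT = 3.4317·0.690 = 2.367873; cosh(ωT) = 5.384171, sinh(ωT) = 5.290492
x(T) = p + (x₀−p)·cosh(ωT) + (ẋ₀/ω)·sinh(ωT) ⇒ p·(1 − cosh) = x(T) − x₀·cosh − (ẋ₀/ω)·sinh
numerator   = 0.2415 − (0.2217)·5.384171 − (0.3676/3.4317)·5.290492 = -1.518883
denominator = 1 − 5.384171 = -4.384171
p = -1.518883 / -4.384171 = 0.3464

p = 0.3464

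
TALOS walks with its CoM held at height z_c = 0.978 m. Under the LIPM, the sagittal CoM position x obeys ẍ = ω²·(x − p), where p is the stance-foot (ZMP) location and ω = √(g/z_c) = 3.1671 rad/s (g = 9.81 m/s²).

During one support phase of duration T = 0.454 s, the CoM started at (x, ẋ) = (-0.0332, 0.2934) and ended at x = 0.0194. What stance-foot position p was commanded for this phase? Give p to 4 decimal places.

ωT = 3.1671·0.454 = 1.437863; cosh(ωT) = 2.224561, sinh(ωT) = 1.987126
x(T) = p + (x₀−p)·cosh(ωT) + (ẋ₀/ω)·sinh(ωT) ⇒ p·(1 − cosh) = x(T) − x₀·cosh − (ẋ₀/ω)·sinh
numerator   = 0.0194 − (-0.0332)·2.224561 − (0.2934/3.1671)·1.987126 = -0.090832
denominator = 1 − 2.224561 = -1.224561
p = -0.090832 / -1.224561 = 0.0742

p = 0.0742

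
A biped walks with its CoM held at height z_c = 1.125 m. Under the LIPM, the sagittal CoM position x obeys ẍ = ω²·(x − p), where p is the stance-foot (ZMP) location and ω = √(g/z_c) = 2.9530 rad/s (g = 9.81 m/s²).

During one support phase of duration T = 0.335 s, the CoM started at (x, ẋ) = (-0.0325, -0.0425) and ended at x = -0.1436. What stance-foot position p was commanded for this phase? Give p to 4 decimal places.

ωT = 2.9530·0.335 = 0.989255; cosh(ωT) = 1.530542, sinh(ωT) = 1.158688
x(T) = p + (x₀−p)·cosh(ωT) + (ẋ₀/ω)·sinh(ωT) ⇒ p·(1 − cosh) = x(T) − x₀·cosh − (ẋ₀/ω)·sinh
numerator   = -0.1436 − (-0.0325)·1.530542 − (-0.0425/2.9530)·1.158688 = -0.077181
denominator = 1 − 1.530542 = -0.530542
p = -0.077181 / -0.530542 = 0.1455

p = 0.1455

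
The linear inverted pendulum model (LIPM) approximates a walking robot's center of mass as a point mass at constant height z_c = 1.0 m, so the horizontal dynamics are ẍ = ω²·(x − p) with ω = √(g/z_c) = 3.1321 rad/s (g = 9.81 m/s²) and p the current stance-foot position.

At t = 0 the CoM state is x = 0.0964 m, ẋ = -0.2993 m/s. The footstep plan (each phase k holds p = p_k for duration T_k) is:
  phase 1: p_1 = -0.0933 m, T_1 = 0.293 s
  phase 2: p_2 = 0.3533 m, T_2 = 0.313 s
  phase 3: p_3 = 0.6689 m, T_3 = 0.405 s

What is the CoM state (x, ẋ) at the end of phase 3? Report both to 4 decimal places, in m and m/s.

x = -0.9535, ẋ = -4.6935

phase 1: p=-0.0933, T=0.293, ωT=0.917705, cosh=1.451487, sinh=1.052052; start (x,ẋ)=(0.096400, -0.299300) → end (x,ẋ)=(0.081514, 0.190657)
phase 2: p=0.3533, T=0.313, ωT=0.980347, cosh=1.520281, sinh=1.145100; start (x,ẋ)=(0.081514, 0.190657) → end (x,ẋ)=(0.009813, -0.684927)
phase 3: p=0.6689, T=0.405, ωT=1.268501, cosh=1.918385, sinh=1.637132; start (x,ẋ)=(0.009813, -0.684927) → end (x,ẋ)=(-0.953490, -4.693527)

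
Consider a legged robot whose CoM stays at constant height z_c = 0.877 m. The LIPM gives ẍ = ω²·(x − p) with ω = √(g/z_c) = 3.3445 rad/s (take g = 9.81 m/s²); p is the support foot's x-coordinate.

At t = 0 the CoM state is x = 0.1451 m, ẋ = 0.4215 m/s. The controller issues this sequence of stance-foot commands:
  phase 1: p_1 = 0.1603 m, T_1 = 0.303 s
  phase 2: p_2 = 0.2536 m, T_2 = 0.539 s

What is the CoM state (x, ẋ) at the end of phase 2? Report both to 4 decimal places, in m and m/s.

x = 0.8847, ẋ = 2.1905

phase 1: p=0.1603, T=0.303, ωT=1.013383, cosh=1.558948, sinh=1.195959; start (x,ẋ)=(0.145100, 0.421500) → end (x,ẋ)=(0.287328, 0.596298)
phase 2: p=0.2536, T=0.539, ωT=1.802686, cosh=3.115386, sinh=2.950530; start (x,ẋ)=(0.287328, 0.596298) → end (x,ẋ)=(0.884732, 2.190529)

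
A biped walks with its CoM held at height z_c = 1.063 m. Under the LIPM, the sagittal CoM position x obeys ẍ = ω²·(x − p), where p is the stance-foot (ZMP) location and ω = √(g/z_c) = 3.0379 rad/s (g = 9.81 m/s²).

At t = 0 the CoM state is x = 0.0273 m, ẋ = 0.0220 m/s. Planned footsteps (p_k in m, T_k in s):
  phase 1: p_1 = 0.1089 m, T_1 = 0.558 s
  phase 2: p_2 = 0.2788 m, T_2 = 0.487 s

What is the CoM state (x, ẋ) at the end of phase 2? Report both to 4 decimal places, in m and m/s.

x = -1.0046, ẋ = -3.7700

phase 1: p=0.1089, T=0.558, ωT=1.695148, cosh=2.815513, sinh=2.631941; start (x,ẋ)=(0.027300, 0.022000) → end (x,ẋ)=(-0.101786, -0.590497)
phase 2: p=0.2788, T=0.487, ωT=1.479457, cosh=2.309162, sinh=2.081401; start (x,ẋ)=(-0.101786, -0.590497) → end (x,ẋ)=(-1.004610, -3.770031)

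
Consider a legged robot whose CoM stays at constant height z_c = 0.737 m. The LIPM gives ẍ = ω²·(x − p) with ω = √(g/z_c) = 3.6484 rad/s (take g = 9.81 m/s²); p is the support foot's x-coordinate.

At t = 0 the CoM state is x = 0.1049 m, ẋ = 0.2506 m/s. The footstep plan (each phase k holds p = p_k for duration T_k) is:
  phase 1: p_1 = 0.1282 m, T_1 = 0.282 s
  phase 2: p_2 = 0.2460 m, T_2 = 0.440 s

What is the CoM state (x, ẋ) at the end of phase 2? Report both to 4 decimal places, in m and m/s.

phase 1: p=0.1282, T=0.282, ωT=1.028849, cosh=1.577631, sinh=1.220212; start (x,ẋ)=(0.104900, 0.250600) → end (x,ẋ)=(0.175255, 0.291627)
phase 2: p=0.2460, T=0.440, ωT=1.605296, cosh=2.590082, sinh=2.389252; start (x,ẋ)=(0.175255, 0.291627) → end (x,ẋ)=(0.253743, 0.138654)

x = 0.2537, ẋ = 0.1387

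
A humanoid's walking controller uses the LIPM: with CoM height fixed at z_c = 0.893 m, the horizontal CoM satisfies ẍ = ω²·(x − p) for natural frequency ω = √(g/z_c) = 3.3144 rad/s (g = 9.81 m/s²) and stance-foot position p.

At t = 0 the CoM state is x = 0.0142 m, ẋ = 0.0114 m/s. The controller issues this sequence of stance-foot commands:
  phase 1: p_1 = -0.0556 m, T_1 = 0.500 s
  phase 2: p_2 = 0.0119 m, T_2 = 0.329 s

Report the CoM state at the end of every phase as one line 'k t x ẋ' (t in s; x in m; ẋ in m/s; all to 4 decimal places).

phase 1: p=-0.0556, T=0.500, ωT=1.657200, cosh=2.717639, sinh=2.526967; start (x,ẋ)=(0.014200, 0.011400) → end (x,ẋ)=(0.142783, 0.615582)
phase 2: p=0.0119, T=0.329, ωT=1.090438, cosh=1.655823, sinh=1.319753; start (x,ẋ)=(0.142783, 0.615582) → end (x,ẋ)=(0.473736, 1.591802)

1 0.5000 0.1428 0.6156
2 0.8290 0.4737 1.5918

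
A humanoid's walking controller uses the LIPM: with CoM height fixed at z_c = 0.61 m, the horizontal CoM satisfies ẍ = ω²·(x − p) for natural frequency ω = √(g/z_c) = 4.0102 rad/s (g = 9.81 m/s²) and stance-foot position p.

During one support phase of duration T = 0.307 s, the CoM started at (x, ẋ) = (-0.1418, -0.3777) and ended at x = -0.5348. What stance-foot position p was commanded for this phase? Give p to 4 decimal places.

p = 0.1441

ωT = 4.0102·0.307 = 1.231131; cosh(ωT) = 1.858532, sinh(ωT) = 1.566570
x(T) = p + (x₀−p)·cosh(ωT) + (ẋ₀/ω)·sinh(ωT) ⇒ p·(1 − cosh) = x(T) − x₀·cosh − (ẋ₀/ω)·sinh
numerator   = -0.5348 − (-0.1418)·1.858532 − (-0.3777/4.0102)·1.566570 = -0.123713
denominator = 1 − 1.858532 = -0.858532
p = -0.123713 / -0.858532 = 0.1441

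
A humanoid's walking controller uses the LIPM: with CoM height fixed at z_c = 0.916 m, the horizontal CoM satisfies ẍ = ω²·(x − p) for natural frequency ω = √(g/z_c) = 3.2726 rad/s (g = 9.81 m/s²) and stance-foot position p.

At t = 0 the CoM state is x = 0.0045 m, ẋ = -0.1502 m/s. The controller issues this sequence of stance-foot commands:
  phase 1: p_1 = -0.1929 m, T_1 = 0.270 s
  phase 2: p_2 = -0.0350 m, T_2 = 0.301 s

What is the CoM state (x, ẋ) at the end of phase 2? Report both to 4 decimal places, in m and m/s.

phase 1: p=-0.1929, T=0.270, ωT=0.883602, cosh=1.416445, sinh=1.003154; start (x,ẋ)=(0.004500, -0.150200) → end (x,ẋ)=(0.040665, 0.435299)
phase 2: p=-0.0350, T=0.301, ωT=0.985053, cosh=1.525686, sinh=1.152267; start (x,ẋ)=(0.040665, 0.435299) → end (x,ẋ)=(0.233708, 0.949456)

x = 0.2337, ẋ = 0.9495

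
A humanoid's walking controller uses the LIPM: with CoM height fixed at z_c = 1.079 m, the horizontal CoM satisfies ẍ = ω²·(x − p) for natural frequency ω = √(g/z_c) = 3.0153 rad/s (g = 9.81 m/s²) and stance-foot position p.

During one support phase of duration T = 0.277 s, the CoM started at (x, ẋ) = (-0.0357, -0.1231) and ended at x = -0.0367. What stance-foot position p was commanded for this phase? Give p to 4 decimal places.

ωT = 3.0153·0.277 = 0.835238; cosh(ωT) = 1.369567, sinh(ωT) = 0.935796
x(T) = p + (x₀−p)·cosh(ωT) + (ẋ₀/ω)·sinh(ωT) ⇒ p·(1 − cosh) = x(T) − x₀·cosh − (ẋ₀/ω)·sinh
numerator   = -0.0367 − (-0.0357)·1.369567 − (-0.1231/3.0153)·0.935796 = 0.050398
denominator = 1 − 1.369567 = -0.369567
p = 0.050398 / -0.369567 = -0.1364

p = -0.1364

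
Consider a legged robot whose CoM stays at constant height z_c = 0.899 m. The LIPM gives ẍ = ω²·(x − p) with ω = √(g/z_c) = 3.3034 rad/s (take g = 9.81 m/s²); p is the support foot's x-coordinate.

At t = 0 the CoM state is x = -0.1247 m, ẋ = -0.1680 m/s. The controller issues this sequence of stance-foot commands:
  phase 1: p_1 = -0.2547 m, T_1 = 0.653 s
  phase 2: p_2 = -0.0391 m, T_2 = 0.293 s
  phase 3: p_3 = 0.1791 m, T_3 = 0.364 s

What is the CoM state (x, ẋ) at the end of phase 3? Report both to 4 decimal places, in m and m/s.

phase 1: p=-0.2547, T=0.653, ωT=2.157120, cosh=4.380930, sinh=4.265272; start (x,ẋ)=(-0.124700, -0.168000) → end (x,ẋ)=(0.097903, 1.095691)
phase 2: p=-0.0391, T=0.293, ωT=0.967896, cosh=1.506141, sinh=1.126260; start (x,ẋ)=(0.097903, 1.095691) → end (x,ẋ)=(0.540811, 2.159984)
phase 3: p=0.1791, T=0.364, ωT=1.202438, cosh=1.814340, sinh=1.513879; start (x,ẋ)=(0.540811, 2.159984) → end (x,ẋ)=(1.825242, 5.727842)

x = 1.8252, ẋ = 5.7278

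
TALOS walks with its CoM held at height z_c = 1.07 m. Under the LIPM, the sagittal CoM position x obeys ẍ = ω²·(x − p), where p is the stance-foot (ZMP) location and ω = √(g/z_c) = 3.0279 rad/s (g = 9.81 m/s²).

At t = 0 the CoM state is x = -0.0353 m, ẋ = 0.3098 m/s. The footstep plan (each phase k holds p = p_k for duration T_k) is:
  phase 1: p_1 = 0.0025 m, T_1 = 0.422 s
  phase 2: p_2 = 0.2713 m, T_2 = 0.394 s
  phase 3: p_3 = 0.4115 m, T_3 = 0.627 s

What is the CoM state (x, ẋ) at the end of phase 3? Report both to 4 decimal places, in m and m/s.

x = -0.4842, ẋ = -2.6062

phase 1: p=0.0025, T=0.422, ωT=1.277774, cosh=1.933649, sinh=1.654992; start (x,ẋ)=(-0.035300, 0.309800) → end (x,ẋ)=(0.098739, 0.409623)
phase 2: p=0.2713, T=0.394, ωT=1.192993, cosh=1.800123, sinh=1.496810; start (x,ẋ)=(0.098739, 0.409623) → end (x,ẋ)=(0.163162, -0.044709)
phase 3: p=0.4115, T=0.627, ωT=1.898493, cosh=3.412811, sinh=3.263017; start (x,ẋ)=(0.163162, -0.044709) → end (x,ẋ)=(-0.484213, -2.606188)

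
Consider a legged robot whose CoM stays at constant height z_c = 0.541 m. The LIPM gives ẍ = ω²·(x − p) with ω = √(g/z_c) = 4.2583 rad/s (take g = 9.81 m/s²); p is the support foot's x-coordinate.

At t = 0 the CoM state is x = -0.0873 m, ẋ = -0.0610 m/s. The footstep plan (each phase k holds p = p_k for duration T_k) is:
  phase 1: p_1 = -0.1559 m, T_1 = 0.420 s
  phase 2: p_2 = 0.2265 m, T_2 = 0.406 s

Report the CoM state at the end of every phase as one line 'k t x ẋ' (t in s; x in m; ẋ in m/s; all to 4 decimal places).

phase 1: p=-0.1559, T=0.420, ωT=1.788486, cosh=3.073802, sinh=2.906589; start (x,ẋ)=(-0.087300, -0.061000) → end (x,ẋ)=(0.013326, 0.661569)
phase 2: p=0.2265, T=0.406, ωT=1.728870, cosh=2.905884, sinh=2.728399; start (x,ẋ)=(0.013326, 0.661569) → end (x,ẋ)=(0.030925, -0.554285)

1 0.4200 0.0133 0.6616
2 0.8260 0.0309 -0.5543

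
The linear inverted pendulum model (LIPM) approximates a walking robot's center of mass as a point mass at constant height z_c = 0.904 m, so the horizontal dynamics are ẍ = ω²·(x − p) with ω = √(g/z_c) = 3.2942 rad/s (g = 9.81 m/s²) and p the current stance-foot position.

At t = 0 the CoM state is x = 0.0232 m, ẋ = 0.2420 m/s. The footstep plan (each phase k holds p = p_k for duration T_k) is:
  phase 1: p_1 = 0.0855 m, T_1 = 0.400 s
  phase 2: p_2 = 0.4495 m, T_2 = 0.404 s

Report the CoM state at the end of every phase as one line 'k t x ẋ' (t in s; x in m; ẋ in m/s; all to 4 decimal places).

phase 1: p=0.0855, T=0.400, ωT=1.317680, cosh=2.001251, sinh=1.733495; start (x,ẋ)=(0.023200, 0.242000) → end (x,ẋ)=(0.088169, 0.128540)
phase 2: p=0.4495, T=0.404, ωT=1.330857, cosh=2.024268, sinh=1.760017; start (x,ẋ)=(0.088169, 0.128540) → end (x,ẋ)=(-0.213255, -1.834744)

1 0.4000 0.0882 0.1285
2 0.8040 -0.2133 -1.8347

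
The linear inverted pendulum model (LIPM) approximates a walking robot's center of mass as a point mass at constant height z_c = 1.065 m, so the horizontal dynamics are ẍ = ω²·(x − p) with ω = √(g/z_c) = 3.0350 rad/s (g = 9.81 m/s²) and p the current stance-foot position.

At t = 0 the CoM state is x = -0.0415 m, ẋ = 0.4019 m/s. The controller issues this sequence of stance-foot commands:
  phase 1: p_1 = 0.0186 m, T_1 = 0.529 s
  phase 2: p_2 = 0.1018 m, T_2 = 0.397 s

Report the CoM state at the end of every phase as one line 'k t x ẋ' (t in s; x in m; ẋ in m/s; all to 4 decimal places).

1 0.5290 0.1794 0.6053
2 0.9260 0.5456 1.4578

phase 1: p=0.0186, T=0.529, ωT=1.605515, cosh=2.590605, sinh=2.389819; start (x,ẋ)=(-0.041500, 0.401900) → end (x,ẋ)=(0.179369, 0.605253)
phase 2: p=0.1018, T=0.397, ωT=1.204895, cosh=1.818066, sinh=1.518343; start (x,ẋ)=(0.179369, 0.605253) → end (x,ẋ)=(0.545619, 1.457839)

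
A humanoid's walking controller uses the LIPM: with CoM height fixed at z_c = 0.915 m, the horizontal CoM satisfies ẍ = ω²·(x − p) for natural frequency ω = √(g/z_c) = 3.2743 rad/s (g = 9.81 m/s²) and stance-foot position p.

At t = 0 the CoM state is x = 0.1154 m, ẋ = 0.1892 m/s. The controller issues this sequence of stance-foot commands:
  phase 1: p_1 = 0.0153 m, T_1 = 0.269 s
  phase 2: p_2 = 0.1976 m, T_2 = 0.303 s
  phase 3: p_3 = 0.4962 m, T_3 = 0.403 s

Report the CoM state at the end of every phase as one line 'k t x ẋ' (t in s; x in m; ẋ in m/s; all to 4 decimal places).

1 0.2690 0.2145 0.5949
2 0.5720 0.4349 0.9771
3 0.9750 0.8917 1.6099

phase 1: p=0.0153, T=0.269, ωT=0.880787, cosh=1.413627, sinh=0.999170; start (x,ẋ)=(0.115400, 0.189200) → end (x,ẋ)=(0.214539, 0.594944)
phase 2: p=0.1976, T=0.303, ωT=0.992113, cosh=1.533860, sinh=1.163067; start (x,ẋ)=(0.214539, 0.594944) → end (x,ẋ)=(0.434913, 0.977069)
phase 3: p=0.4962, T=0.403, ωT=1.319543, cosh=2.004484, sinh=1.737227; start (x,ẋ)=(0.434913, 0.977069) → end (x,ẋ)=(0.891750, 1.609909)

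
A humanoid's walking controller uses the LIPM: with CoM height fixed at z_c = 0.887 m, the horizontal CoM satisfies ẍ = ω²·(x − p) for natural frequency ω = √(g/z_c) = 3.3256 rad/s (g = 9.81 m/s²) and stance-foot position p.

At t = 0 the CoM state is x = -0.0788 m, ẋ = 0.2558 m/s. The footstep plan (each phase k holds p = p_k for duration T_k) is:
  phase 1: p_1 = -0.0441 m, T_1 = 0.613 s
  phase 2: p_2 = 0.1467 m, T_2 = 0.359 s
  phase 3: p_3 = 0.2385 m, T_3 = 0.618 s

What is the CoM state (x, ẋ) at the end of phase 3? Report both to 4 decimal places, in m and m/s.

phase 1: p=-0.0441, T=0.613, ωT=2.038593, cosh=3.905003, sinh=3.774791; start (x,ẋ)=(-0.078800, 0.255800) → end (x,ẋ)=(0.110747, 0.563295)
phase 2: p=0.1467, T=0.359, ωT=1.193890, cosh=1.801467, sinh=1.498427; start (x,ẋ)=(0.110747, 0.563295) → end (x,ẋ)=(0.335739, 0.835600)
phase 3: p=0.2385, T=0.618, ωT=2.055221, cosh=3.968313, sinh=3.840249; start (x,ẋ)=(0.335739, 0.835600) → end (x,ẋ)=(1.589286, 4.557771)

x = 1.5893, ẋ = 4.5578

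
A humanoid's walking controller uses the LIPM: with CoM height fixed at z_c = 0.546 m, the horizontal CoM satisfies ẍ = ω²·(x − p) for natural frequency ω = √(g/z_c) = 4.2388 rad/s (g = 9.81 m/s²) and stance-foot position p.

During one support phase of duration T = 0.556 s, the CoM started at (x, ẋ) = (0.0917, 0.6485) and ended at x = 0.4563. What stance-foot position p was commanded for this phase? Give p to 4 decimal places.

ωT = 4.2388·0.556 = 2.356773; cosh(ωT) = 5.325776, sinh(ωT) = 5.231051
x(T) = p + (x₀−p)·cosh(ωT) + (ẋ₀/ω)·sinh(ωT) ⇒ p·(1 − cosh) = x(T) − x₀·cosh − (ẋ₀/ω)·sinh
numerator   = 0.4563 − (0.0917)·5.325776 − (0.6485/4.2388)·5.231051 = -0.832380
denominator = 1 − 5.325776 = -4.325776
p = -0.832380 / -4.325776 = 0.1924

p = 0.1924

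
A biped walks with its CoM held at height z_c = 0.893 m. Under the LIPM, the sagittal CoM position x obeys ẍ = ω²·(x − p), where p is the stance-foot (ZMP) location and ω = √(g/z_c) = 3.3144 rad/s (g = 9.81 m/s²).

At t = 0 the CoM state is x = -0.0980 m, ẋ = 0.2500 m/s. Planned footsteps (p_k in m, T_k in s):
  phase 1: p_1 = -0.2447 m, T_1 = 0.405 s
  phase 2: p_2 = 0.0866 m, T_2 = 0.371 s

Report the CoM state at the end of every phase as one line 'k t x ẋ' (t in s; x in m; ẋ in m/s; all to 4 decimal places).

1 0.4050 0.1898 1.3783
2 0.7760 0.9284 3.0930

phase 1: p=-0.2447, T=0.405, ωT=1.342332, cosh=2.044598, sinh=1.783362; start (x,ẋ)=(-0.098000, 0.250000) → end (x,ẋ)=(0.189759, 1.378260)
phase 2: p=0.0866, T=0.371, ωT=1.229642, cosh=1.856202, sinh=1.563805; start (x,ẋ)=(0.189759, 1.378260) → end (x,ẋ)=(0.928376, 3.093008)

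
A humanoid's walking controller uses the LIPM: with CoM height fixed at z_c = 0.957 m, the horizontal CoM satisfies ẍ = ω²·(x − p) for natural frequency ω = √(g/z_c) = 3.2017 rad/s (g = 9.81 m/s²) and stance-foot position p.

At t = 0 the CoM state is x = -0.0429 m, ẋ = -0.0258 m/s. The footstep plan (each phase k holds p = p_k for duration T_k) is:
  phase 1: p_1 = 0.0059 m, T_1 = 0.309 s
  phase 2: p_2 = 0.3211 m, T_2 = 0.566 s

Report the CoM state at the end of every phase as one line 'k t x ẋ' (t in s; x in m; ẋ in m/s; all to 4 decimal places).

1 0.3090 -0.0781 -0.2205
2 0.8750 -1.1392 -4.5026

phase 1: p=0.0059, T=0.309, ωT=0.989325, cosh=1.530623, sinh=1.158796; start (x,ẋ)=(-0.042900, -0.025800) → end (x,ẋ)=(-0.078132, -0.220544)
phase 2: p=0.3211, T=0.566, ωT=1.812162, cosh=3.143487, sinh=2.980187; start (x,ẋ)=(-0.078132, -0.220544) → end (x,ẋ)=(-1.139167, -4.502616)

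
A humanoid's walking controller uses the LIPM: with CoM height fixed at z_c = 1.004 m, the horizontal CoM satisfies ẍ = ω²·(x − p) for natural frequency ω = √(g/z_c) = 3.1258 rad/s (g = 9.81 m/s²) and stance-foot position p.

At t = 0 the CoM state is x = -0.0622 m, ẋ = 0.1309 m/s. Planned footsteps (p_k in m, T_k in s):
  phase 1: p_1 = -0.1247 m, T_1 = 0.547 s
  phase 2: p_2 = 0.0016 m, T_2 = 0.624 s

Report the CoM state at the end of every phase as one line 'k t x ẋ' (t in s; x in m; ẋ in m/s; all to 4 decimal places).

phase 1: p=-0.1247, T=0.547, ωT=1.709813, cosh=2.854413, sinh=2.673513; start (x,ẋ)=(-0.062200, 0.130900) → end (x,ẋ)=(0.165660, 0.895947)
phase 2: p=0.0016, T=0.624, ωT=1.950499, cosh=3.587200, sinh=3.444997; start (x,ẋ)=(0.165660, 0.895947) → end (x,ẋ)=(1.577555, 4.980602)

1 0.5470 0.1657 0.8959
2 1.1710 1.5776 4.9806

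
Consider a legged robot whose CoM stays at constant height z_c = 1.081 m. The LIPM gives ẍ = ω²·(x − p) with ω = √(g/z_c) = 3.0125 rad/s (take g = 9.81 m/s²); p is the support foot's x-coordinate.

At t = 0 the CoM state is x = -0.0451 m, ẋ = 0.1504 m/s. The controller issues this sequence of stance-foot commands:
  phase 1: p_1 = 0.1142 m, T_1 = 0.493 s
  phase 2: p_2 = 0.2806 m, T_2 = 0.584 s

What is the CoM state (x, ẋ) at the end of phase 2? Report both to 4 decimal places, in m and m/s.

phase 1: p=0.1142, T=0.493, ωT=1.485163, cosh=2.321074, sinh=2.094609; start (x,ẋ)=(-0.045100, 0.150400) → end (x,ẋ)=(-0.150973, -0.656095)
phase 2: p=0.2806, T=0.584, ωT=1.759300, cosh=2.990268, sinh=2.818102; start (x,ẋ)=(-0.150973, -0.656095) → end (x,ẋ)=(-1.623676, -5.625754)

x = -1.6237, ẋ = -5.6258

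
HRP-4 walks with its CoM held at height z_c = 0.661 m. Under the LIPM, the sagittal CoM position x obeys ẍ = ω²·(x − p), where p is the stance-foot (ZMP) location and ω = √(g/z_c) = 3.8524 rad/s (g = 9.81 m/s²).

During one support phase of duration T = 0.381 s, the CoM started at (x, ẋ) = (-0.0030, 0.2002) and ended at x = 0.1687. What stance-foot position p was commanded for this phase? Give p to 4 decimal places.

p = -0.0535

ωT = 3.8524·0.381 = 1.467764; cosh(ωT) = 2.284981, sinh(ωT) = 2.054541
x(T) = p + (x₀−p)·cosh(ωT) + (ẋ₀/ω)·sinh(ωT) ⇒ p·(1 − cosh) = x(T) − x₀·cosh − (ẋ₀/ω)·sinh
numerator   = 0.1687 − (-0.0030)·2.284981 − (0.2002/3.8524)·2.054541 = 0.068785
denominator = 1 − 2.284981 = -1.284981
p = 0.068785 / -1.284981 = -0.0535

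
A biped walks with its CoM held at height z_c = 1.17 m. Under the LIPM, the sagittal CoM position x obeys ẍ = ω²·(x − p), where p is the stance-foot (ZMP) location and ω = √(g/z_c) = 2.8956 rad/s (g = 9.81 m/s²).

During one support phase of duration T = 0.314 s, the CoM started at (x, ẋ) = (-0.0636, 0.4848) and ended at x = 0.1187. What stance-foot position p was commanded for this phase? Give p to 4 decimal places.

ωT = 2.8956·0.314 = 0.909218; cosh(ωT) = 1.442610, sinh(ωT) = 1.039771
x(T) = p + (x₀−p)·cosh(ωT) + (ẋ₀/ω)·sinh(ωT) ⇒ p·(1 − cosh) = x(T) − x₀·cosh − (ẋ₀/ω)·sinh
numerator   = 0.1187 − (-0.0636)·1.442610 − (0.4848/2.8956)·1.039771 = 0.036365
denominator = 1 − 1.442610 = -0.442610
p = 0.036365 / -0.442610 = -0.0822

p = -0.0822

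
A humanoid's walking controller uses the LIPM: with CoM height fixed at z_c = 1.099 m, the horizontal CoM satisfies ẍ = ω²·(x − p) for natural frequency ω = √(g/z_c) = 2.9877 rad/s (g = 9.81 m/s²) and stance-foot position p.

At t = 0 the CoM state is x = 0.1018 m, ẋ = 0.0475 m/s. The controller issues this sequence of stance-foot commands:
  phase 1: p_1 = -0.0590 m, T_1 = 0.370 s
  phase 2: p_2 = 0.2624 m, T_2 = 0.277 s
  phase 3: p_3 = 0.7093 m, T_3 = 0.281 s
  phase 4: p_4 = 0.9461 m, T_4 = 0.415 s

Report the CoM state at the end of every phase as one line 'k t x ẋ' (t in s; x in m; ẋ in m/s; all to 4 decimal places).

phase 1: p=-0.0590, T=0.370, ωT=1.105449, cosh=1.675821, sinh=1.344759; start (x,ẋ)=(0.101800, 0.047500) → end (x,ẋ)=(0.231852, 0.725654)
phase 2: p=0.2624, T=0.277, ωT=0.827593, cosh=1.362453, sinh=0.925352; start (x,ẋ)=(0.231852, 0.725654) → end (x,ẋ)=(0.445529, 0.904213)
phase 3: p=0.7093, T=0.281, ωT=0.839544, cosh=1.373609, sinh=0.941701; start (x,ẋ)=(0.445529, 0.904213) → end (x,ẋ)=(0.631984, 0.499910)
phase 4: p=0.9461, T=0.415, ωT=1.239895, cosh=1.872333, sinh=1.582919; start (x,ẋ)=(0.631984, 0.499910) → end (x,ẋ)=(0.622828, -0.549548)

1 0.3700 0.2319 0.7257
2 0.6470 0.4455 0.9042
3 0.9280 0.6320 0.4999
4 1.3430 0.6228 -0.5495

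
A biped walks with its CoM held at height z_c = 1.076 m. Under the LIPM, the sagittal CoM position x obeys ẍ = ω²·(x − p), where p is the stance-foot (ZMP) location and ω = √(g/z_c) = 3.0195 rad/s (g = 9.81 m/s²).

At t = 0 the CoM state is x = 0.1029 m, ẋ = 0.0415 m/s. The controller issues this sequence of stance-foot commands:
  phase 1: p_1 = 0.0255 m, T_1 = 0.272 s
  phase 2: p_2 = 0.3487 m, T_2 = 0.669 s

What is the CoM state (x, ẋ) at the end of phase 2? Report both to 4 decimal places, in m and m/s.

x = -0.1081, ẋ = -1.2610

phase 1: p=0.0255, T=0.272, ωT=0.821304, cosh=1.356660, sinh=0.916802; start (x,ẋ)=(0.102900, 0.041500) → end (x,ẋ)=(0.143106, 0.270567)
phase 2: p=0.3487, T=0.669, ωT=2.020046, cosh=3.835659, sinh=3.703009; start (x,ẋ)=(0.143106, 0.270567) → end (x,ẋ)=(-0.108075, -1.260994)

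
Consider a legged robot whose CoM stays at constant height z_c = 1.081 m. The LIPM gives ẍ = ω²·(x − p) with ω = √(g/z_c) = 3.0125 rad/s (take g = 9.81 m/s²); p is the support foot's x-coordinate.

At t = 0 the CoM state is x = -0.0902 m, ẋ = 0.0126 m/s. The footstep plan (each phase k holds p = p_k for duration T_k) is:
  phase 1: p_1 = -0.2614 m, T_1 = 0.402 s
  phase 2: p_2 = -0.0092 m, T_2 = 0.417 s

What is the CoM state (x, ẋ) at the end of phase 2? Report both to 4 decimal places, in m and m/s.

x = 0.5530, ẋ = 1.8672

phase 1: p=-0.2614, T=0.402, ωT=1.211025, cosh=1.827408, sinh=1.529516; start (x,ẋ)=(-0.090200, 0.012600) → end (x,ẋ)=(0.057850, 0.811858)
phase 2: p=-0.0092, T=0.417, ωT=1.256212, cosh=1.898412, sinh=1.613682; start (x,ẋ)=(0.057850, 0.811858) → end (x,ẋ)=(0.552969, 1.867183)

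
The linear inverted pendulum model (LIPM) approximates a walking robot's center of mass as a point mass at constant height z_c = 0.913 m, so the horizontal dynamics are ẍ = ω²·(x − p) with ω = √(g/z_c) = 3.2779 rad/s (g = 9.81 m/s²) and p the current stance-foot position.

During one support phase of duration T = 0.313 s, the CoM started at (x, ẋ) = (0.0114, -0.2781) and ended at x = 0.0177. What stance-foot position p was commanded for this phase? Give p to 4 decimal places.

ωT = 3.2779·0.313 = 1.025983; cosh(ωT) = 1.574140, sinh(ωT) = 1.215696
x(T) = p + (x₀−p)·cosh(ωT) + (ẋ₀/ω)·sinh(ωT) ⇒ p·(1 − cosh) = x(T) − x₀·cosh − (ẋ₀/ω)·sinh
numerator   = 0.0177 − (0.0114)·1.574140 − (-0.2781/3.2779)·1.215696 = 0.102896
denominator = 1 − 1.574140 = -0.574140
p = 0.102896 / -0.574140 = -0.1792

p = -0.1792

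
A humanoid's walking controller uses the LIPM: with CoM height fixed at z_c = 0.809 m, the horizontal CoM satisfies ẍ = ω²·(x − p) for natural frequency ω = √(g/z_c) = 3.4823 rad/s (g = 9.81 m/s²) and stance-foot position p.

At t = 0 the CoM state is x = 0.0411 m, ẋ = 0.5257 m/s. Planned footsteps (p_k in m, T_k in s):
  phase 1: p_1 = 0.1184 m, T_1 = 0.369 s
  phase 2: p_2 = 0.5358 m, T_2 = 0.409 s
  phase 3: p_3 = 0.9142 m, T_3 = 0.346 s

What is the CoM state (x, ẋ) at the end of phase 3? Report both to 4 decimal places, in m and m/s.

phase 1: p=0.1184, T=0.369, ωT=1.284969, cosh=1.945607, sinh=1.668948; start (x,ẋ)=(0.041100, 0.525700) → end (x,ẋ)=(0.219955, 0.573555)
phase 2: p=0.5358, T=0.409, ωT=1.424261, cosh=2.197736, sinh=1.957049; start (x,ẋ)=(0.219955, 0.573555) → end (x,ẋ)=(0.163993, -0.891973)
phase 3: p=0.9142, T=0.346, ωT=1.204876, cosh=1.818037, sinh=1.518308; start (x,ẋ)=(0.163993, -0.891973) → end (x,ẋ)=(-0.838611, -5.588137)

x = -0.8386, ẋ = -5.5881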